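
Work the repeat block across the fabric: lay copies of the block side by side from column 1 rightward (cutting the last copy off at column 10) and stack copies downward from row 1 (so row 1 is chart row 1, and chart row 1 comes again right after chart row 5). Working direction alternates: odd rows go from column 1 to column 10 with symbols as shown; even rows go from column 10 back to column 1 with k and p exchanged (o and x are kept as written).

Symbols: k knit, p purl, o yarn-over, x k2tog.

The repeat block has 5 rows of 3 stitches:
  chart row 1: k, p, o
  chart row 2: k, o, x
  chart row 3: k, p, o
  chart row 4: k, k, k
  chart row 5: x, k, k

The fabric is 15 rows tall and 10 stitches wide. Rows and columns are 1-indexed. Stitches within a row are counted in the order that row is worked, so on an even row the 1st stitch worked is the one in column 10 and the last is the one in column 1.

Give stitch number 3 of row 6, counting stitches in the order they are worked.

Row 6 uses chart row ((6-1) mod 5)+1 = 1. Row 6 is even, so WS.
Chart row 1 tiled across columns 1-10: k p o k p o k p o k
WS row: flip the tiled sequence (start at column 10) and apply k<->p; o and x stay.
Row 6 as worked: p o k p o k p o k p
Stitch 3 in working order -> k

Stitch:
k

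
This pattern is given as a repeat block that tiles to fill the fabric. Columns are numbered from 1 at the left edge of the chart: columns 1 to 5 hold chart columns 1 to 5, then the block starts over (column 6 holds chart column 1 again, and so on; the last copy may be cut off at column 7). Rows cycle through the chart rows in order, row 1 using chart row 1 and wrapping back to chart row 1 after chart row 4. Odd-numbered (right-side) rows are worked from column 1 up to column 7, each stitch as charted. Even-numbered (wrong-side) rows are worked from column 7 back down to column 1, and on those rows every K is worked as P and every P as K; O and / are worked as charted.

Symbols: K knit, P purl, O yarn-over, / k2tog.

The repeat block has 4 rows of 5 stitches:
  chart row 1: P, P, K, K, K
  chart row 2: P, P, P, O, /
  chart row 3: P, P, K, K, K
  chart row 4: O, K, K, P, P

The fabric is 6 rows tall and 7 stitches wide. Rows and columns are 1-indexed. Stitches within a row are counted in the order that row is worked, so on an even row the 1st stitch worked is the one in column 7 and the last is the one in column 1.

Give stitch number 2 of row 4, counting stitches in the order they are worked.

Row 4: (4-1) mod 4 = 3, so use chart row 4. Even row -> WS.
Chart row 4 tiled across columns 1-7: O K K P P O K
Wrong side: read the tiled row from column 7 down to 1 and exchange K with P (leave O, /).
Row 4 as worked: P O K K P P O
Stitch 2 in working order -> O

== STITCH ==
O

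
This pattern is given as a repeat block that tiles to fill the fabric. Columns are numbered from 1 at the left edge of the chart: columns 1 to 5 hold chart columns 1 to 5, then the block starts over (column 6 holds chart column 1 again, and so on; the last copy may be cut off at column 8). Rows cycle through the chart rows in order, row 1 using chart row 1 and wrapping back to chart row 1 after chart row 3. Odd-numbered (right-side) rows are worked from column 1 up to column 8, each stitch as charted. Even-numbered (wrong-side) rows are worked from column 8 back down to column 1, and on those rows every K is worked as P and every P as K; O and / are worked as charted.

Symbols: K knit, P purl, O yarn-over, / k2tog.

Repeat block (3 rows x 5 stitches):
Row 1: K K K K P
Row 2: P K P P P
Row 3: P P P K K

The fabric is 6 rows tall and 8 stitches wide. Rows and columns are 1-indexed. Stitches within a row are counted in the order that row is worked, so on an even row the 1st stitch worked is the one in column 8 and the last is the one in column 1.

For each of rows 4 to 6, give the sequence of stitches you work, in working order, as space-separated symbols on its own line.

Row 4: chart row 1, WS - tiled (columns 1-8): K K K K P K K K; work from column 8 back to 1 with K<->P swapped.
Row 5: chart row 2, RS - tile across columns 1-8 and work as-is.
Row 6: chart row 3, WS - tiled (columns 1-8): P P P K K P P P; work from column 8 back to 1 with K<->P swapped.

Result:
P P P K P P P P
P K P P P P K P
K K K P P K K K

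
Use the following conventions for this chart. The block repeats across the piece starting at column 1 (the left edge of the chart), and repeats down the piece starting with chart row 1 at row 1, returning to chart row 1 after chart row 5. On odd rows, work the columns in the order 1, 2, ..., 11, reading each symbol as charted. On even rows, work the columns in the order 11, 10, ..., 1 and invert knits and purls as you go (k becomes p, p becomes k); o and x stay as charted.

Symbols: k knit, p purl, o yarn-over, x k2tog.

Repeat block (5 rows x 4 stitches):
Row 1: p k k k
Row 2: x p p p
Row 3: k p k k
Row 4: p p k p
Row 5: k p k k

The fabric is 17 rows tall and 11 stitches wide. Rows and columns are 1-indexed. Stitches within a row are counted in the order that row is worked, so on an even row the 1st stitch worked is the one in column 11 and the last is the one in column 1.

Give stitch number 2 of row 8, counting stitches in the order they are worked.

Row 8: (8-1) mod 5 = 2, so use chart row 3. Even row -> WS.
Chart row 3 tiled across columns 1-11: k p k k k p k k k p k
WS row: flip the tiled sequence (start at column 11) and apply k<->p; o and x stay.
Row 8 as worked: p k p p p k p p p k p
Counting 2 along the worked row gives k.

Stitch:
k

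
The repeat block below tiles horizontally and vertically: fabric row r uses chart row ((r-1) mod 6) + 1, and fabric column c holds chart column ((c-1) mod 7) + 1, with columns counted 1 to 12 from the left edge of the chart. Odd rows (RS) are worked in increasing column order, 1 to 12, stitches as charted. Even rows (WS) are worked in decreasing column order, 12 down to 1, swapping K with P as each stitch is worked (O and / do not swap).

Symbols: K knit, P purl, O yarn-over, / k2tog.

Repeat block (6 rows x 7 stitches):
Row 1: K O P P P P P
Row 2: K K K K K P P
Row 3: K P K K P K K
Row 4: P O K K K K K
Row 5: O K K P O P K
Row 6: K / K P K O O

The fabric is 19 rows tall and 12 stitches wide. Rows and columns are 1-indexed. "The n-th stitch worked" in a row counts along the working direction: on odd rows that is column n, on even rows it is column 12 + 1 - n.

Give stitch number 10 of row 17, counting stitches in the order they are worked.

Stitch:
K

Derivation:
For row 17: chart row = ((17-1) mod 6) + 1 = 5; this is a RS (odd) row.
Chart row 5 tiled across columns 1-12: O K K P O P K O K K P O
RS row: no reversal, no swap; stitch n worked = column n.
The 10th stitch worked is K.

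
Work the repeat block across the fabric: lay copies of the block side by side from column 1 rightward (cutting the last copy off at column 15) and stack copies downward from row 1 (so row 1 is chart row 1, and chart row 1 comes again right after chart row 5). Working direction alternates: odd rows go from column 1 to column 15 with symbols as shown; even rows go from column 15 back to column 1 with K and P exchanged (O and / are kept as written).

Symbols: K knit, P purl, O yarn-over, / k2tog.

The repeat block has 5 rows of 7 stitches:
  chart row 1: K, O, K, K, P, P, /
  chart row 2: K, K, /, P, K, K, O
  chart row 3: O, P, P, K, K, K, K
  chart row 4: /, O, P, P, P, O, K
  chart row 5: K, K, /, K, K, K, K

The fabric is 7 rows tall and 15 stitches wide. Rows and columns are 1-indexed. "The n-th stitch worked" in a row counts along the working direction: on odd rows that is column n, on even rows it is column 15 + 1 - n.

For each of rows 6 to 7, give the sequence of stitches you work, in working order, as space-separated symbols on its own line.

Row 6: chart row 1, WS - tiled (columns 1-15): K O K K P P / K O K K P P / K; work from column 15 back to 1 with K<->P swapped.
Row 7: chart row 2, RS - tile across columns 1-15 and work as-is.

Rows as worked:
P / K K P P O P / K K P P O P
K K / P K K O K K / P K K O K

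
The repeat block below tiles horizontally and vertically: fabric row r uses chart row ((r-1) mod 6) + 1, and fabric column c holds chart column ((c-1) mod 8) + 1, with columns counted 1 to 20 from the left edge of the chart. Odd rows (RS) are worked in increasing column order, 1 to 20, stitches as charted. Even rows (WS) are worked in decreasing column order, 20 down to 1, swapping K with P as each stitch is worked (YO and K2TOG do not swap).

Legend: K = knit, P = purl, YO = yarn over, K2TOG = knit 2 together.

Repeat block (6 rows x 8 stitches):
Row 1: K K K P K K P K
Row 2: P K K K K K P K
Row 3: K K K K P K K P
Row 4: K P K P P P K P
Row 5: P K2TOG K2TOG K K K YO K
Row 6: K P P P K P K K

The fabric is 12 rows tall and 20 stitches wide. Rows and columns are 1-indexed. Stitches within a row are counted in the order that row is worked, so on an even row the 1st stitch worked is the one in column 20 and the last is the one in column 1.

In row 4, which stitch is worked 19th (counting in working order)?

Result:
K

Derivation:
Row 4: (4-1) mod 6 = 3, so use chart row 4. Even row -> WS.
Chart row 4 tiled across columns 1-20: K P K P P P K P K P K P P P K P K P K P
WS: work from column 20 back to column 1 (reverse the tiled row), swapping K<->P (YO and K2TOG unchanged).
Row 4 as worked: K P K P K P K K K P K P K P K K K P K P
Stitch 19 in working order -> K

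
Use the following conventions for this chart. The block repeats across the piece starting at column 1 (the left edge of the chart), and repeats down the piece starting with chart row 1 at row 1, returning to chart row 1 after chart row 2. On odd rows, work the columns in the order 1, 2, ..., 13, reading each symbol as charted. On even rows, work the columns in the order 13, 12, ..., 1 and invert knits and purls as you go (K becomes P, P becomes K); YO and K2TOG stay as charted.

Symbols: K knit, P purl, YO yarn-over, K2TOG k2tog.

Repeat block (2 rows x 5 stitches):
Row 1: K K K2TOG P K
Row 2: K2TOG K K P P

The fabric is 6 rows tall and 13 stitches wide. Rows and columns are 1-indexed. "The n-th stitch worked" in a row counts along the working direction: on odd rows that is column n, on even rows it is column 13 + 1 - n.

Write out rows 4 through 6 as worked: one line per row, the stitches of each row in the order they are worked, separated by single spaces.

Row 4: chart row 2, WS - tiled (columns 1-13): K2TOG K K P P K2TOG K K P P K2TOG K K; work from column 13 back to 1 with K<->P swapped.
Row 5: chart row 1, RS - tile across columns 1-13 and work as-is.
Row 6: chart row 2, WS - tiled (columns 1-13): K2TOG K K P P K2TOG K K P P K2TOG K K; work from column 13 back to 1 with K<->P swapped.

== ROWS AS WORKED ==
P P K2TOG K K P P K2TOG K K P P K2TOG
K K K2TOG P K K K K2TOG P K K K K2TOG
P P K2TOG K K P P K2TOG K K P P K2TOG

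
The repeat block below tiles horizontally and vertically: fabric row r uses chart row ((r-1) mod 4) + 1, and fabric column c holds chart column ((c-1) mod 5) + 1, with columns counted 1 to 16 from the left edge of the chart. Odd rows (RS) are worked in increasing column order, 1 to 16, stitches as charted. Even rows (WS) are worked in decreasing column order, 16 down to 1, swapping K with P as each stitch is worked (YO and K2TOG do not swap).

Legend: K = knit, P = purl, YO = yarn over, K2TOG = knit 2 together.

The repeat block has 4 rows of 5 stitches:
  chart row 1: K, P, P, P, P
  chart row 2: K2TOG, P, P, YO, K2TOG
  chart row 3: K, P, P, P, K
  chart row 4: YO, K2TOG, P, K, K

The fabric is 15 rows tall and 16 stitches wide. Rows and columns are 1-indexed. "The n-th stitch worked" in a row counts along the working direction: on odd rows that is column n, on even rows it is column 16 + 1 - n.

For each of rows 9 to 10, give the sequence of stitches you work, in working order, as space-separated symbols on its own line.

Row 9: chart row 1, RS - tile across columns 1-16 and work as-is.
Row 10: chart row 2, WS - tiled (columns 1-16): K2TOG P P YO K2TOG K2TOG P P YO K2TOG K2TOG P P YO K2TOG K2TOG; work from column 16 back to 1 with K<->P swapped.

Result:
K P P P P K P P P P K P P P P K
K2TOG K2TOG YO K K K2TOG K2TOG YO K K K2TOG K2TOG YO K K K2TOG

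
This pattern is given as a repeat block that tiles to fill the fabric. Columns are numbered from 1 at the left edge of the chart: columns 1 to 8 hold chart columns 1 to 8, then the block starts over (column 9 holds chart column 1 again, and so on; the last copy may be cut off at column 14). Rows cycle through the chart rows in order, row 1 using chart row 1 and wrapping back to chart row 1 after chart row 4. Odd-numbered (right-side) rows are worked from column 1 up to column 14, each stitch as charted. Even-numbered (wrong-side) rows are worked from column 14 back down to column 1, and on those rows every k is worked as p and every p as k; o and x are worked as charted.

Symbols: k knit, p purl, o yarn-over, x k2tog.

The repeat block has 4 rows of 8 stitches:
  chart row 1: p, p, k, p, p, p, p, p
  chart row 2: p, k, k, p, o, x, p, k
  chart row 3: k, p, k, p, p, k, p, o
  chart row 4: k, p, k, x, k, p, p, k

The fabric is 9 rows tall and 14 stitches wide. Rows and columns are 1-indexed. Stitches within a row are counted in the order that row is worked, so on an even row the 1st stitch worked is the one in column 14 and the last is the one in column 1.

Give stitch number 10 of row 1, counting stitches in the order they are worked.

Result:
p

Derivation:
Row 1 uses chart row ((1-1) mod 4)+1 = 1. Row 1 is odd, so RS.
Chart row 1 tiled across columns 1-14: p p k p p p p p p p k p p p
RS row: no reversal, no swap; stitch n worked = column n.
Counting 10 along the worked row gives p.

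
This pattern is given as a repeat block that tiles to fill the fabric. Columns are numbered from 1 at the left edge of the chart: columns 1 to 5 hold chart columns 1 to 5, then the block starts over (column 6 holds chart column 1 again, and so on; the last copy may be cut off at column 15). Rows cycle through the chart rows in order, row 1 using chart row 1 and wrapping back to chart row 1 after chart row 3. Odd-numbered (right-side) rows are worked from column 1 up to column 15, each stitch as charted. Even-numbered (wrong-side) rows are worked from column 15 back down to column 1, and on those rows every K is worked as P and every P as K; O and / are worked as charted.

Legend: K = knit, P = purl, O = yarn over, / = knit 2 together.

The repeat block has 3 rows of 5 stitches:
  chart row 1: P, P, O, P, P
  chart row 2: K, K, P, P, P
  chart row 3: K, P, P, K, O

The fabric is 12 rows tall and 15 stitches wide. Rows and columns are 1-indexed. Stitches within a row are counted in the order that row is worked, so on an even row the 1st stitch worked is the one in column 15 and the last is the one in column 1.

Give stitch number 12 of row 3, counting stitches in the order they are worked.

Stitch:
P

Derivation:
Row 3 uses chart row ((3-1) mod 3)+1 = 3. Row 3 is odd, so RS.
Chart row 3 tiled across columns 1-15: K P P K O K P P K O K P P K O
RS: work column 1 to column 15, symbols as charted — the tiled row is the row as worked.
Counting 12 along the worked row gives P.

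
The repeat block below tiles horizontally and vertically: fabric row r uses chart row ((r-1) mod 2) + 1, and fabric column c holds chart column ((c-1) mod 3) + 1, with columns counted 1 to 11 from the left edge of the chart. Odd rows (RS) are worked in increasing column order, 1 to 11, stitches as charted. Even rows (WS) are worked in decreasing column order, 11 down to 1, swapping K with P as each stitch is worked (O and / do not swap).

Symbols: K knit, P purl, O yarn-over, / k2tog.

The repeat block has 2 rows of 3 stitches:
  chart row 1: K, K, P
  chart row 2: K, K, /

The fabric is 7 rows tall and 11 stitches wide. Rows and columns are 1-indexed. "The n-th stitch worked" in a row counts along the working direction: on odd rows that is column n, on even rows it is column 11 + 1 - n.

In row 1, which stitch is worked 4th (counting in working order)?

Stitch:
K

Derivation:
Row 1 uses chart row ((1-1) mod 2)+1 = 1. Row 1 is odd, so RS.
Chart row 1 tiled across columns 1-11: K K P K K P K K P K K
RS row: no reversal, no swap; stitch n worked = column n.
Counting 4 along the worked row gives K.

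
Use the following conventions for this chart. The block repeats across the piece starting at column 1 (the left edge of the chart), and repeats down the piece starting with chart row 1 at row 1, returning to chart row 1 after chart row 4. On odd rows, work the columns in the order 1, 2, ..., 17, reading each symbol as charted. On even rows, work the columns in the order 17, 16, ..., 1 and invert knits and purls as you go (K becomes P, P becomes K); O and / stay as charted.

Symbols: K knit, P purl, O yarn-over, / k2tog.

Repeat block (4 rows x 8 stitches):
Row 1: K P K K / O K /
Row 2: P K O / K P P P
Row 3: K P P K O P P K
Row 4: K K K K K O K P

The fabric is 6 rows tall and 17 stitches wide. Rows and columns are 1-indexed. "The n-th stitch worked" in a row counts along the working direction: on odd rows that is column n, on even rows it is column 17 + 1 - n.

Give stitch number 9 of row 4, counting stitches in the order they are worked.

For row 4: chart row = ((4-1) mod 4) + 1 = 4; this is a WS (even) row.
Chart row 4 tiled across columns 1-17: K K K K K O K P K K K K K O K P K
Wrong side: read the tiled row from column 17 down to 1 and exchange K with P (leave O, /).
Row 4 as worked: P K P O P P P P P K P O P P P P P
Counting 9 along the worked row gives P.

Result:
P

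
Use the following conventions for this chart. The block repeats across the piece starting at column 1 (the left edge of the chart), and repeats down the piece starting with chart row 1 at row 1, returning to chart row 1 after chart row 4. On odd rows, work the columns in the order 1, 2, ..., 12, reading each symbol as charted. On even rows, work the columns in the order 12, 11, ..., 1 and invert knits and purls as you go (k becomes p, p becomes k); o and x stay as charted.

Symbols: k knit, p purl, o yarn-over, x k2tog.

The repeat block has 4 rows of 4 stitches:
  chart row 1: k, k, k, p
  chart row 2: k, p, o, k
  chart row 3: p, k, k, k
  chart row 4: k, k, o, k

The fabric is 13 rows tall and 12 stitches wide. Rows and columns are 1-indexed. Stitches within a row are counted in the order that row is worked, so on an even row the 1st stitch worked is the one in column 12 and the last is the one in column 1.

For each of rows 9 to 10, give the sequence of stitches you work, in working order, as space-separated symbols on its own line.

Row 9: chart row 1, RS - tile across columns 1-12 and work as-is.
Row 10: chart row 2, WS - tiled (columns 1-12): k p o k k p o k k p o k; work from column 12 back to 1 with k<->p swapped.

Rows as worked:
k k k p k k k p k k k p
p o k p p o k p p o k p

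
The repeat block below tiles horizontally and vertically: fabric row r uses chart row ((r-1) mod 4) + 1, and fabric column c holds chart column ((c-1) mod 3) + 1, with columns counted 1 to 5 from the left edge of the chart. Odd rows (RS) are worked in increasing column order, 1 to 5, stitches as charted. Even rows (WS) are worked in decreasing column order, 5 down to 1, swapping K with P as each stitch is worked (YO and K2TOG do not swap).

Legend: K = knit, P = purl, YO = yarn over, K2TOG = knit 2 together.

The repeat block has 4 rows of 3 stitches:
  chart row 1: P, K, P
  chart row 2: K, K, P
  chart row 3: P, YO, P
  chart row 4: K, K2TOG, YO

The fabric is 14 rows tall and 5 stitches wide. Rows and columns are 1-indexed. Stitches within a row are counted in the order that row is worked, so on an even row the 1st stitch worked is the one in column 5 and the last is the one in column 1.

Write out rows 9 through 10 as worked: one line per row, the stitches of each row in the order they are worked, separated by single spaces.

Row 9: chart row 1, RS - tile across columns 1-5 and work as-is.
Row 10: chart row 2, WS - tiled (columns 1-5): K K P K K; work from column 5 back to 1 with K<->P swapped.

Rows as worked:
P K P P K
P P K P P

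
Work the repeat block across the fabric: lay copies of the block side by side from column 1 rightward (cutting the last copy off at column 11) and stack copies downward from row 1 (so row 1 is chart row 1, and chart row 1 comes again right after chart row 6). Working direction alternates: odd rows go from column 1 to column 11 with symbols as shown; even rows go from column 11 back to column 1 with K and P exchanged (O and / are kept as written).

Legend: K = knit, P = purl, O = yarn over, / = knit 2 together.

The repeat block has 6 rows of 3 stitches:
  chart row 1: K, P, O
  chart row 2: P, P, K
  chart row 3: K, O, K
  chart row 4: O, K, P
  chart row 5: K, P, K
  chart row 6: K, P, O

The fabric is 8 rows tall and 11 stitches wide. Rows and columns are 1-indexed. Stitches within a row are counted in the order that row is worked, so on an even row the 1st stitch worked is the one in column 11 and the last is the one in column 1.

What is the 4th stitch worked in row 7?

Stitch:
K

Derivation:
Row 7 uses chart row ((7-1) mod 6)+1 = 1. Row 7 is odd, so RS.
Chart row 1 tiled across columns 1-11: K P O K P O K P O K P
Right side: take the tiled row as-is (worked left to right from column 1).
The 4th stitch worked is K.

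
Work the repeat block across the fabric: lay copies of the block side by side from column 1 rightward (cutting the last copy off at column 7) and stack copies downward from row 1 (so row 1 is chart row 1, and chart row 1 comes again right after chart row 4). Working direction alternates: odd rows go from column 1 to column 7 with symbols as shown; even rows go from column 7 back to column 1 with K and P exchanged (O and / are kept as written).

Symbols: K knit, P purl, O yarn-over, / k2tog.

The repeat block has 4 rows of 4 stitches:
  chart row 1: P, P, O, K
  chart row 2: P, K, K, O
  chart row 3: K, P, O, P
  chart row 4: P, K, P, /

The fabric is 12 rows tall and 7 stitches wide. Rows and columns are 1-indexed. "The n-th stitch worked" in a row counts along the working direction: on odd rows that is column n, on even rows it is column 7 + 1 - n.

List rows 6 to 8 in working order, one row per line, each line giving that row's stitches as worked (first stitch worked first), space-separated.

Rows as worked:
P P K O P P K
K P O P K P O
K P K / K P K

Derivation:
Row 6: chart row 2, WS - tiled (columns 1-7): P K K O P K K; work from column 7 back to 1 with K<->P swapped.
Row 7: chart row 3, RS - tile across columns 1-7 and work as-is.
Row 8: chart row 4, WS - tiled (columns 1-7): P K P / P K P; work from column 7 back to 1 with K<->P swapped.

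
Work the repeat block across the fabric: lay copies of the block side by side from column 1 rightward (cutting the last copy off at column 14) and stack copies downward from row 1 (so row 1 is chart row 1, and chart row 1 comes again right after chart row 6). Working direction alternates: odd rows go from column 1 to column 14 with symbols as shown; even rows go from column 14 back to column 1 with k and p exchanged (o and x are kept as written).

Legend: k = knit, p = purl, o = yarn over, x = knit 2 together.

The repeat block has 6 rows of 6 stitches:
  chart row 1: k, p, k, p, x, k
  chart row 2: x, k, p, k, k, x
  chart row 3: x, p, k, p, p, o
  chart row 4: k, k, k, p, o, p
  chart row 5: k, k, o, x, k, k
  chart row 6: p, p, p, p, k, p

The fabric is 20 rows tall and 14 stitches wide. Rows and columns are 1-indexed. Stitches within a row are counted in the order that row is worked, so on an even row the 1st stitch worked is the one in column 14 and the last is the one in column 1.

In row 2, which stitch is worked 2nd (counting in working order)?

For row 2: chart row = ((2-1) mod 6) + 1 = 2; this is a WS (even) row.
Chart row 2 tiled across columns 1-14: x k p k k x x k p k k x x k
WS row: flip the tiled sequence (start at column 14) and apply k<->p; o and x stay.
Row 2 as worked: p x x p p k p x x p p k p x
The 2nd stitch worked is x.

Result:
x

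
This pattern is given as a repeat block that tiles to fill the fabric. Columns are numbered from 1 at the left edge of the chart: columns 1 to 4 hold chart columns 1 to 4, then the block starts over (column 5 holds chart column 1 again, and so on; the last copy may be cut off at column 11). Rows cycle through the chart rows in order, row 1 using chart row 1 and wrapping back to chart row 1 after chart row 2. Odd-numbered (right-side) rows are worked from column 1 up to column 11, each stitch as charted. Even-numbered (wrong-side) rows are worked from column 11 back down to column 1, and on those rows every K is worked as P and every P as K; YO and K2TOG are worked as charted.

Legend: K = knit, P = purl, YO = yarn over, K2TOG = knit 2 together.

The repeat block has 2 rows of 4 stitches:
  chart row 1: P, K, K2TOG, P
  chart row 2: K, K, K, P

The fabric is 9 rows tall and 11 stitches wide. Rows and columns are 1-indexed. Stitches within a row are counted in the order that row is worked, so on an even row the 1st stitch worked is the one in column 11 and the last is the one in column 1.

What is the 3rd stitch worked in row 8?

Stitch:
P

Derivation:
Row 8 uses chart row ((8-1) mod 2)+1 = 2. Row 8 is even, so WS.
Chart row 2 tiled across columns 1-11: K K K P K K K P K K K
Wrong side: read the tiled row from column 11 down to 1 and exchange K with P (leave YO, K2TOG).
Row 8 as worked: P P P K P P P K P P P
Stitch 3 in working order -> P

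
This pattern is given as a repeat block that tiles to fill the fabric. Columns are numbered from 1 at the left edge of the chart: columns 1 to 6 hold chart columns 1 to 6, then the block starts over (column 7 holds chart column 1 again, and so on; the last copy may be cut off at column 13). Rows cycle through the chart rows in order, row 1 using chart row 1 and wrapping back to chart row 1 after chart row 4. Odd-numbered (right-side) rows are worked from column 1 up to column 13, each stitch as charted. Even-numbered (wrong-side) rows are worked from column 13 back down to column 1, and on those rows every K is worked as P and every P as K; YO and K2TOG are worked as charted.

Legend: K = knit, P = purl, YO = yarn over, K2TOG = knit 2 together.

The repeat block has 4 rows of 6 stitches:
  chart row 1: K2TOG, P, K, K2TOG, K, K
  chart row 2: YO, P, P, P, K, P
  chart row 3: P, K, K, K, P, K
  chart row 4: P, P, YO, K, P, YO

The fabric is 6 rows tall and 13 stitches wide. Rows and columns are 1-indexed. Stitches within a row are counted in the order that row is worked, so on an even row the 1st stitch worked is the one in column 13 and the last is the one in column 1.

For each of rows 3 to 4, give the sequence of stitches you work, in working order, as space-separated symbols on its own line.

Row 3: chart row 3, RS - tile across columns 1-13 and work as-is.
Row 4: chart row 4, WS - tiled (columns 1-13): P P YO K P YO P P YO K P YO P; work from column 13 back to 1 with K<->P swapped.

Rows as worked:
P K K K P K P K K K P K P
K YO K P YO K K YO K P YO K K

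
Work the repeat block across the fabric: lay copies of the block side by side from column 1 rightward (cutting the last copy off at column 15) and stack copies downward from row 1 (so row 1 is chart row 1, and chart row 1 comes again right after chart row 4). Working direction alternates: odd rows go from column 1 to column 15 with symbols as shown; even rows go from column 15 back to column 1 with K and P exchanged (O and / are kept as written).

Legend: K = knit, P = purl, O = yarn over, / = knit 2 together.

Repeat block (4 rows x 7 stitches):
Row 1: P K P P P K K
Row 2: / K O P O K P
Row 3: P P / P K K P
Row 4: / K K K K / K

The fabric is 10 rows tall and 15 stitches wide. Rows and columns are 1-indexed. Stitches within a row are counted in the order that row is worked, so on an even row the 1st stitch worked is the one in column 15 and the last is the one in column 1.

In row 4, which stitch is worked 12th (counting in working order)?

For row 4: chart row = ((4-1) mod 4) + 1 = 4; this is a WS (even) row.
Chart row 4 tiled across columns 1-15: / K K K K / K / K K K K / K /
WS: work from column 15 back to column 1 (reverse the tiled row), swapping K<->P (O and / unchanged).
Row 4 as worked: / P / P P P P / P / P P P P /
Counting 12 along the worked row gives P.

== STITCH ==
P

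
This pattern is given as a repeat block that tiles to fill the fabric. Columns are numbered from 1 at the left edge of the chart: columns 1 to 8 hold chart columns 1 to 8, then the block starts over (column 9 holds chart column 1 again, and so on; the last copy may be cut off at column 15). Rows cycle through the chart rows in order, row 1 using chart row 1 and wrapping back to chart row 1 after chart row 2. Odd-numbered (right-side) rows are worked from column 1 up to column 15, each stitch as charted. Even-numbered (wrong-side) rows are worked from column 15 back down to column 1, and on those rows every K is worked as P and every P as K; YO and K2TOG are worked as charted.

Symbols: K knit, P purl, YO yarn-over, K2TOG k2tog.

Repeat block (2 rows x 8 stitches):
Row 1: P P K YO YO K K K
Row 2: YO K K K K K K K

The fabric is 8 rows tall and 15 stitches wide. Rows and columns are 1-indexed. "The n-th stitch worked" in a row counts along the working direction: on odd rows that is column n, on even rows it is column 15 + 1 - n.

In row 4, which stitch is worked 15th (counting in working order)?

Stitch:
YO

Derivation:
Row 4 uses chart row ((4-1) mod 2)+1 = 2. Row 4 is even, so WS.
Chart row 2 tiled across columns 1-15: YO K K K K K K K YO K K K K K K
WS row: flip the tiled sequence (start at column 15) and apply K<->P; YO and K2TOG stay.
Row 4 as worked: P P P P P P YO P P P P P P P YO
The 15th stitch worked is YO.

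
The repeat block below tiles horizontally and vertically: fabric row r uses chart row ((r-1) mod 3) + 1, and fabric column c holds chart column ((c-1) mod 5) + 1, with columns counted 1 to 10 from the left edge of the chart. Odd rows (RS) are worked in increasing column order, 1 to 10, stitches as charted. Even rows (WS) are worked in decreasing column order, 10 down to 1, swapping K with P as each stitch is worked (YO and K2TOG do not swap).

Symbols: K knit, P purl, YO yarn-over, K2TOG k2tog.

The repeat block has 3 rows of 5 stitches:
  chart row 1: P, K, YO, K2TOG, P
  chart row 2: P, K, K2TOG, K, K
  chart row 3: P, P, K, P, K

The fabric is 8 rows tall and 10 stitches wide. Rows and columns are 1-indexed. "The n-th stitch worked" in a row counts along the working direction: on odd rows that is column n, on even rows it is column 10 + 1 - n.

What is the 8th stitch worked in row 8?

Row 8 uses chart row ((8-1) mod 3)+1 = 2. Row 8 is even, so WS.
Chart row 2 tiled across columns 1-10: P K K2TOG K K P K K2TOG K K
WS: work from column 10 back to column 1 (reverse the tiled row), swapping K<->P (YO and K2TOG unchanged).
Row 8 as worked: P P K2TOG P K P P K2TOG P K
Counting 8 along the worked row gives K2TOG.

Result:
K2TOG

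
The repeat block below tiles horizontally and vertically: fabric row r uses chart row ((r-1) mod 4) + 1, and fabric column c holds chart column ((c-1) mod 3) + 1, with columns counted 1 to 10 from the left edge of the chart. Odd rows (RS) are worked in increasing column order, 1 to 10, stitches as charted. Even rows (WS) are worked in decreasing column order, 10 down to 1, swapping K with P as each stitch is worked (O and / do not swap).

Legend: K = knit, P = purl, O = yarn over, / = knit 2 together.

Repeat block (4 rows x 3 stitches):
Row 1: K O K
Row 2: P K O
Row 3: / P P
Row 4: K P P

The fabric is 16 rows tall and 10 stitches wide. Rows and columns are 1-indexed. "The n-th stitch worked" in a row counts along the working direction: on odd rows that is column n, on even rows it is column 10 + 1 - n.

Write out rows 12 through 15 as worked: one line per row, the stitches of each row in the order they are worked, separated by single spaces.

== ROWS AS WORKED ==
P K K P K K P K K P
K O K K O K K O K K
K O P K O P K O P K
/ P P / P P / P P /

Derivation:
Row 12: chart row 4, WS - tiled (columns 1-10): K P P K P P K P P K; work from column 10 back to 1 with K<->P swapped.
Row 13: chart row 1, RS - tile across columns 1-10 and work as-is.
Row 14: chart row 2, WS - tiled (columns 1-10): P K O P K O P K O P; work from column 10 back to 1 with K<->P swapped.
Row 15: chart row 3, RS - tile across columns 1-10 and work as-is.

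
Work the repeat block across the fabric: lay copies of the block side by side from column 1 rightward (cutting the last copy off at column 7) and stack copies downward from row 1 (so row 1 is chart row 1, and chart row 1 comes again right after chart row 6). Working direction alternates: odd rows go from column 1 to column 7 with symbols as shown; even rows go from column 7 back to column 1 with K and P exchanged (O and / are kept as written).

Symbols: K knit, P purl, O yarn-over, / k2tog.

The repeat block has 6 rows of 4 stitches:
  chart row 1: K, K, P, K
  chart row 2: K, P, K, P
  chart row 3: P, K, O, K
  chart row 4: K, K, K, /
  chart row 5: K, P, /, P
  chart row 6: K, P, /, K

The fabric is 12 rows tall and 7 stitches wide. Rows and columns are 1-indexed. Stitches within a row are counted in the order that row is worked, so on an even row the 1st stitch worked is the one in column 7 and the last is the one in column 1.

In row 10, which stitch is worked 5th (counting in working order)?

== STITCH ==
P

Derivation:
Row 10: (10-1) mod 6 = 3, so use chart row 4. Even row -> WS.
Chart row 4 tiled across columns 1-7: K K K / K K K
WS row: flip the tiled sequence (start at column 7) and apply K<->P; O and / stay.
Row 10 as worked: P P P / P P P
Stitch 5 in working order -> P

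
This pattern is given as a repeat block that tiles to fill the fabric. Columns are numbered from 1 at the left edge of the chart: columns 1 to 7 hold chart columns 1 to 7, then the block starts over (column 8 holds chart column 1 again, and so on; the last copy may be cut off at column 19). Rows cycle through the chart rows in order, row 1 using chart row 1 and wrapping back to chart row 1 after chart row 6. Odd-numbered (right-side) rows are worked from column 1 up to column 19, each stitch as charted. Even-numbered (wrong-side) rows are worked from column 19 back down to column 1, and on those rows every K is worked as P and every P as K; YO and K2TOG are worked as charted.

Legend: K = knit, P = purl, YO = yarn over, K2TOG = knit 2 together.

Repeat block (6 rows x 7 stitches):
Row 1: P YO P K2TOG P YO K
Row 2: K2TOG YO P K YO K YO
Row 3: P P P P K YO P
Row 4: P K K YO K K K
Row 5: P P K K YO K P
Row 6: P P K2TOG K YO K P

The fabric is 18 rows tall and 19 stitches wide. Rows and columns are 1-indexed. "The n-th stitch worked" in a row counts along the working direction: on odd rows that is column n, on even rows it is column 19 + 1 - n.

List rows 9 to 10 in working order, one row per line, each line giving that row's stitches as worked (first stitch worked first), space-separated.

== ROWS AS WORKED ==
P P P P K YO P P P P P K YO P P P P P K
P YO P P K P P P YO P P K P P P YO P P K

Derivation:
Row 9: chart row 3, RS - tile across columns 1-19 and work as-is.
Row 10: chart row 4, WS - tiled (columns 1-19): P K K YO K K K P K K YO K K K P K K YO K; work from column 19 back to 1 with K<->P swapped.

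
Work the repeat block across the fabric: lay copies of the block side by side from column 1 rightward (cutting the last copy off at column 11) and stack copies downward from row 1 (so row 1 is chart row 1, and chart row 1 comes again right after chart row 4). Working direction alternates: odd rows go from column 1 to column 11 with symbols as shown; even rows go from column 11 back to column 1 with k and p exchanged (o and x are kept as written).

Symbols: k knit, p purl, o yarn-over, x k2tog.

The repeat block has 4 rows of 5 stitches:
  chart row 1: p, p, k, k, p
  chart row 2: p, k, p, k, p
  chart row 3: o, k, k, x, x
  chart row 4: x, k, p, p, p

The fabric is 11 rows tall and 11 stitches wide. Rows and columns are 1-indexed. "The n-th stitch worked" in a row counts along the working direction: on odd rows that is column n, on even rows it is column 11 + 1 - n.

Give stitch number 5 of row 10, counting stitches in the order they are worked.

Row 10 uses chart row ((10-1) mod 4)+1 = 2. Row 10 is even, so WS.
Chart row 2 tiled across columns 1-11: p k p k p p k p k p p
WS: work from column 11 back to column 1 (reverse the tiled row), swapping k<->p (o and x unchanged).
Row 10 as worked: k k p k p k k p k p k
The 5th stitch worked is p.

Result:
p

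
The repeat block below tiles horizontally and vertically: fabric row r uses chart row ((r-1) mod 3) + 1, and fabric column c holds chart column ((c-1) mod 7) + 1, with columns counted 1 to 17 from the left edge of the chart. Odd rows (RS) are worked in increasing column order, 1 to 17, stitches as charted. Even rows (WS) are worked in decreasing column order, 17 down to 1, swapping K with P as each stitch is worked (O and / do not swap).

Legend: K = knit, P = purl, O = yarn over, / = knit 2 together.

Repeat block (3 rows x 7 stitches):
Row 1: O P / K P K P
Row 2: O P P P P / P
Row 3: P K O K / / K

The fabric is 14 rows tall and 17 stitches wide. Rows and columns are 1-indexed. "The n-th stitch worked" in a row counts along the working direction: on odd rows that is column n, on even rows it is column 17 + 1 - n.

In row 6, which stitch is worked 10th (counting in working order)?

Row 6: (6-1) mod 3 = 2, so use chart row 3. Even row -> WS.
Chart row 3 tiled across columns 1-17: P K O K / / K P K O K / / K P K O
WS row: flip the tiled sequence (start at column 17) and apply K<->P; O and / stay.
Row 6 as worked: O P K P / / P O P K P / / P O P K
Counting 10 along the worked row gives K.

== STITCH ==
K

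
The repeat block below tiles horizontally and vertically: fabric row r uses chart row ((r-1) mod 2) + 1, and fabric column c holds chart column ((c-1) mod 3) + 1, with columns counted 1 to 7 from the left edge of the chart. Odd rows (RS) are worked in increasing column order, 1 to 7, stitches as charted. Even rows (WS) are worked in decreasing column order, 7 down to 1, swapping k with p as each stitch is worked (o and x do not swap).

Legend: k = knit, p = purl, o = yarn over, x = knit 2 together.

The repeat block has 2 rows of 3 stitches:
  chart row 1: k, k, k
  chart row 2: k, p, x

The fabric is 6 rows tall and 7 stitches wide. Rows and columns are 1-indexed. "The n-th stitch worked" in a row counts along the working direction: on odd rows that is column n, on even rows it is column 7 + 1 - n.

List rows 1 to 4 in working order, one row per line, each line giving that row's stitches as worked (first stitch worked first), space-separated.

Rows as worked:
k k k k k k k
p x k p x k p
k k k k k k k
p x k p x k p

Derivation:
Row 1: chart row 1, RS - tile across columns 1-7 and work as-is.
Row 2: chart row 2, WS - tiled (columns 1-7): k p x k p x k; work from column 7 back to 1 with k<->p swapped.
Row 3: chart row 1, RS - tile across columns 1-7 and work as-is.
Row 4: chart row 2, WS - tiled (columns 1-7): k p x k p x k; work from column 7 back to 1 with k<->p swapped.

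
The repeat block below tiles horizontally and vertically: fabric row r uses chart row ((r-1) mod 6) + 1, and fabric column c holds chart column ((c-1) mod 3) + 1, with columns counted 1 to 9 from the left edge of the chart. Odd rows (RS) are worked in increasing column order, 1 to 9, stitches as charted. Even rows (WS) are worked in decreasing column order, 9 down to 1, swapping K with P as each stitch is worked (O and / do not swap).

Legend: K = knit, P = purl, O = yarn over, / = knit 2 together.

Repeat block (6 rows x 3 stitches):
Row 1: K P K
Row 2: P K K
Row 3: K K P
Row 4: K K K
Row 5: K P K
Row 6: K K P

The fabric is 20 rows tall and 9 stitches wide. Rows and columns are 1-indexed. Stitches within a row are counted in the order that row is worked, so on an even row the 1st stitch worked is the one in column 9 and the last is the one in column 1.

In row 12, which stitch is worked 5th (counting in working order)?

== STITCH ==
P

Derivation:
Row 12: (12-1) mod 6 = 5, so use chart row 6. Even row -> WS.
Chart row 6 tiled across columns 1-9: K K P K K P K K P
WS: work from column 9 back to column 1 (reverse the tiled row), swapping K<->P (O and / unchanged).
Row 12 as worked: K P P K P P K P P
Stitch 5 in working order -> P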